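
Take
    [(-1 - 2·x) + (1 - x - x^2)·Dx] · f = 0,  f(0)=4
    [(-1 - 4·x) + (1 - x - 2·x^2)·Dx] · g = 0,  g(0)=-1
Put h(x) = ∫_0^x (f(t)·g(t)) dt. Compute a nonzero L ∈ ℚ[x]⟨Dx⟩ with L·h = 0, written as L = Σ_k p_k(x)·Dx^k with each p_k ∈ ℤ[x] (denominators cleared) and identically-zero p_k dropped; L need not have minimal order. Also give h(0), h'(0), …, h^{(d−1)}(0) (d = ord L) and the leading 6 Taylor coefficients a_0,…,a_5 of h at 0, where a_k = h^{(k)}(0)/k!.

f: a_k = 4, 4, 8, 12, 20, 32, …
g: a_k = -1, -1, -3, -5, -11, -21, …
h₀=f·g: eliminate ⇒ L₀, order ≤ 1·1.
h=∫h₀ ⇒ L = L₀·Dx.
L = (-2 - 4·x + 9·x^2 + 8·x^3)·Dx + (1 - 2·x - 2·x^2 + 3·x^3 + 2·x^4)·Dx^2  (order 2).
h: a_k = 0, -4, -4, -8, -13, -24, …
ICs: h(0) = 0, h′(0) = -4.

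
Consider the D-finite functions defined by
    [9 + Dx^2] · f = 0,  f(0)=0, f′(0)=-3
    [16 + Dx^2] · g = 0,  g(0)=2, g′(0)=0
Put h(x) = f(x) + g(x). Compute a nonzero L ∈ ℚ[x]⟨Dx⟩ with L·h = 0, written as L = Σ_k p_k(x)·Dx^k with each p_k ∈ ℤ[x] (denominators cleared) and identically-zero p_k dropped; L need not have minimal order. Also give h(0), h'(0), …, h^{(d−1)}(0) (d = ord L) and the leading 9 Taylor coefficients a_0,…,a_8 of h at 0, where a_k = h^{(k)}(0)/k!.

L = 144 + 25·Dx^2 + Dx^4  (order 4).
h: a_k = 2, -3, -16, 9/2, 64/3, -81/40, -512/45, 243/560, 1024/315, …
ICs: h(0) = 2, h′(0) = -3, h′′(0) = -32, h′′′(0) = 27.

f: a_k = 0, -3, 0, 9/2, 0, -81/40, 0, 243/560, 0, …
g: a_k = 2, 0, -16, 0, 64/3, 0, -512/45, 0, 1024/315, …
h₀=f+g: left-lcm gives L₀, ord ≤ 4.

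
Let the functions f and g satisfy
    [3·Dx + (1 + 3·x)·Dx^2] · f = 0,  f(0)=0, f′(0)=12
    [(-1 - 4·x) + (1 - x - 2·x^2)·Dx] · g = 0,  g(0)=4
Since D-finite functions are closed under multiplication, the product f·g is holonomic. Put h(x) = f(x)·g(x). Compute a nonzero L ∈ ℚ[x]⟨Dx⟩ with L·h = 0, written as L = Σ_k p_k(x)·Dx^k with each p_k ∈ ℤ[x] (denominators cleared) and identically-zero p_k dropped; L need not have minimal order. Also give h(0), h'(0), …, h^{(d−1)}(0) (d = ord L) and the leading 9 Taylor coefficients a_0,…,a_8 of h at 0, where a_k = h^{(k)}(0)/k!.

f: a_k = 0, 12, -18, 36, -81, 972/5, -486, 8748/7, -6561/2, …
g: a_k = 4, 4, 12, 20, 44, 84, 172, 340, 684, …
f·g: L₀ = L_f ⊗_s L_g, ord ≤ 2·1.
L = (7 + 24·x) + (-1 + 17·x + 30·x^2)·Dx + (-1 - 2·x + 5·x^2 + 6·x^3)·Dx^2  (order 2).
h: a_k = 0, 48, -24, 216, -156, 5268/5, -6012/5, 206628/35, -67362/7, …
ICs: h(0) = 0, h′(0) = 48.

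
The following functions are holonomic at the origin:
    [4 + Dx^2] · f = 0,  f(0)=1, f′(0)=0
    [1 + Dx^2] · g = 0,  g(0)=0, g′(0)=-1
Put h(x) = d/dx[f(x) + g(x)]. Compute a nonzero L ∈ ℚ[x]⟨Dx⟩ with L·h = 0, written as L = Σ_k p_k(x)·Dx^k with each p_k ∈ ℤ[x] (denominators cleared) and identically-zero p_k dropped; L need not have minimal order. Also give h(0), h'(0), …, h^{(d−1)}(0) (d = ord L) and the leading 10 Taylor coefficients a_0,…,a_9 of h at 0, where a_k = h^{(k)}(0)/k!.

L = 4 + 5·Dx^2 + Dx^4  (order 4).
h: a_k = -1, -4, 1/2, 8/3, -1/24, -8/15, 1/720, 16/315, -1/40320, -8/2835, …
ICs: h(0) = -1, h′(0) = -4, h′′(0) = 1, h′′′(0) = 16.

f: a_k = 1, 0, -2, 0, 2/3, 0, -4/45, 0, 2/315, 0, …
g: a_k = 0, -1, 0, 1/6, 0, -1/120, 0, 1/5040, 0, -1/362880, …
f+g: L₀ = lclm(L_f,L_g), ord ≤ 2+2.
h=h₀': d/dx-closure on L₀ ⇒ L.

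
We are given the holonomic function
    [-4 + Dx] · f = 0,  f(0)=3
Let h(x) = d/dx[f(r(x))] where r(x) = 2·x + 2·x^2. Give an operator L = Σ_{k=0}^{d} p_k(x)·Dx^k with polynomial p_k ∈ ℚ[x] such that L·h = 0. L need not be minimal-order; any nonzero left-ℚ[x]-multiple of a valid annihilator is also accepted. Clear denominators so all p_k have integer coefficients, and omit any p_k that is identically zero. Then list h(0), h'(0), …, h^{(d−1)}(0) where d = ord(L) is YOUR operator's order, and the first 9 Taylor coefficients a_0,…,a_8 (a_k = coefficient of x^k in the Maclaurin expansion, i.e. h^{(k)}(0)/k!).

f: a_k = 3, 12, 24, 32, 32, 128/5, 256/15, 1024/105, 512/105, …
Substitute x→r, Dx→(1/r')Dx; clear ⇒ L₀.
h=h₀': d/dx-closure on L₀ ⇒ L.
L = (10 + 32·x + 32·x^2) + (-1 - 2·x)·Dx  (order 1).
h: a_k = 24, 240, 1344, 5504, 18176, 255488/5, 378880/3, 29462528/105, 59772928/105, …
ICs: h(0) = 24.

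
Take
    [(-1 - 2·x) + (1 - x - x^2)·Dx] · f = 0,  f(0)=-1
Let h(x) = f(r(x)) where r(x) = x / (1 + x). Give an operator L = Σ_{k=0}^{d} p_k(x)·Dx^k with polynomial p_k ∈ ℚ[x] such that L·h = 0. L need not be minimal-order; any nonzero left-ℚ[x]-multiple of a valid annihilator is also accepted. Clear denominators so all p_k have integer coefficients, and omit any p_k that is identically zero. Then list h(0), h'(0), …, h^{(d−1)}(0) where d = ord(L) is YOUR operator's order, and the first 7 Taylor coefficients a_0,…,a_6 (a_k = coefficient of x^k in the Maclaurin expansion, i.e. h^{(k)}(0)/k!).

f: a_k = -1, -1, -2, -3, -5, -8, -13, …
h₀=f(r): pull back L_f along r ⇒ L₀.
L = (1 + 3·x) + (-1 - 2·x + x^3)·Dx  (order 1).
h: a_k = -1, -1, -1, 0, -1, 1, -2, …
ICs: h(0) = -1.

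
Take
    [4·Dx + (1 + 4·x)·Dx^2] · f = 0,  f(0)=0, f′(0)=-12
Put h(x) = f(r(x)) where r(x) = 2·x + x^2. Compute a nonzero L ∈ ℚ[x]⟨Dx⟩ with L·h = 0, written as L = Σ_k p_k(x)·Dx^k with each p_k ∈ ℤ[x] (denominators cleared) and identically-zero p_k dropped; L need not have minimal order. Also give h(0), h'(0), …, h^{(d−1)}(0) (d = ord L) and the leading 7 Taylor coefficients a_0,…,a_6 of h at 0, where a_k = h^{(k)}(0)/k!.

L = (7 + 8·x + 4·x^2)·Dx + (1 + 9·x + 12·x^2 + 4·x^3)·Dx^2  (order 2).
h: a_k = 0, -24, 84, -416, 2328, -69504/5, 86464, …
ICs: h(0) = 0, h′(0) = -24.

f: a_k = 0, -12, 24, -64, 192, -3072/5, 2048, …
h₀=f(r): pull back L_f along r ⇒ L₀.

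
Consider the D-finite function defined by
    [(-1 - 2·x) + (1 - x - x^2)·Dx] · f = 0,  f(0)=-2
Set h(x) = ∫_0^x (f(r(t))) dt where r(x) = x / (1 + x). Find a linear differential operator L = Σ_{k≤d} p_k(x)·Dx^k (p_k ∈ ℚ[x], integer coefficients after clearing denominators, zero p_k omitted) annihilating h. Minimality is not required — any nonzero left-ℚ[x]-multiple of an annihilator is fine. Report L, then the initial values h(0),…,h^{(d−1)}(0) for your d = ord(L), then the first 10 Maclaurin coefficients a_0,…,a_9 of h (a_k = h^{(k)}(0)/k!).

f: a_k = -2, -2, -4, -6, -10, -16, -26, -42, -68, -110, …
f∘r: x↦r, Dx↦Dx/r' in L_f ⇒ L₀.
h=∫h₀ ⇒ L = L₀·Dx.
L = (1 + 3·x)·Dx + (-1 - 2·x + x^3)·Dx^2  (order 2).
h: a_k = 0, -2, -1, -2/3, 0, -2/5, 1/3, -4/7, 3/4, -10/9, …
ICs: h(0) = 0, h′(0) = -2.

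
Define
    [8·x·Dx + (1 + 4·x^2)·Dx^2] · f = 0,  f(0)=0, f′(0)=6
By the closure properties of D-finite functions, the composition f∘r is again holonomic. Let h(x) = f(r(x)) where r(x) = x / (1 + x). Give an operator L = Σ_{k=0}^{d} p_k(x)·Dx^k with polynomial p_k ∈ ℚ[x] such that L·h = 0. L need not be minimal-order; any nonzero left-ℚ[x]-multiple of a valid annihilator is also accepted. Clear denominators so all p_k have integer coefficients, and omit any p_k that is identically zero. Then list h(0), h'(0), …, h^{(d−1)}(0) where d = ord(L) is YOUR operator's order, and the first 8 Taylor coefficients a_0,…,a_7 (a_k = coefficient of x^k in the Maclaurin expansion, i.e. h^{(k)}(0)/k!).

L = (2 + 10·x)·Dx + (1 + 2·x + 5·x^2)·Dx^2  (order 2).
h: a_k = 0, 6, -6, -2, 18, -114/5, -22, 834/7, …
ICs: h(0) = 0, h′(0) = 6.

f: a_k = 0, 6, 0, -8, 0, 96/5, 0, -384/7, …
h₀=f(r): pull back L_f along r ⇒ L₀.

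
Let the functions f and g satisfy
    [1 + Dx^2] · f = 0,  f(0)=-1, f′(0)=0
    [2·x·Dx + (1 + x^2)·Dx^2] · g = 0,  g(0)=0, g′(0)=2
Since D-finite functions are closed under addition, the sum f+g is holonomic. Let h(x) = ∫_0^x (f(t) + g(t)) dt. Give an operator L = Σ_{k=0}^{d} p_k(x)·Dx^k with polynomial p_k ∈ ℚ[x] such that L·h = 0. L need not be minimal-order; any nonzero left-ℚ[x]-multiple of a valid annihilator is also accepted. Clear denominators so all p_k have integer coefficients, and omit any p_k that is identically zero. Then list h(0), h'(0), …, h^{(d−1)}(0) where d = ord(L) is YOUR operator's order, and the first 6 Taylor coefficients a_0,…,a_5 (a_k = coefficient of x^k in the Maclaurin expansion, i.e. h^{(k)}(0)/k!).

f: a_k = -1, 0, 1/2, 0, -1/24, 0, …
g: a_k = 0, 2, 0, -2/3, 0, 2/5, …
Sum ⇒ L₀ = lclm(L_f,L_g) in ℚ(x)⟨Dx⟩.
Integrate: L := L₀·Dx.
L = (-22·x + 28·x^3 + 2·x^5)·Dx^2 + (-1 + 7·x^2 + 9·x^4 + x^6)·Dx^3 + (-22·x + 28·x^3 + 2·x^5)·Dx^4 + (-1 + 7·x^2 + 9·x^4 + x^6)·Dx^5  (order 5).
h: a_k = 0, -1, 1, 1/6, -1/6, -1/120, …
ICs: h(0) = 0, h′(0) = -1, h′′(0) = 2, h′′′(0) = 1, h′′′′(0) = -4.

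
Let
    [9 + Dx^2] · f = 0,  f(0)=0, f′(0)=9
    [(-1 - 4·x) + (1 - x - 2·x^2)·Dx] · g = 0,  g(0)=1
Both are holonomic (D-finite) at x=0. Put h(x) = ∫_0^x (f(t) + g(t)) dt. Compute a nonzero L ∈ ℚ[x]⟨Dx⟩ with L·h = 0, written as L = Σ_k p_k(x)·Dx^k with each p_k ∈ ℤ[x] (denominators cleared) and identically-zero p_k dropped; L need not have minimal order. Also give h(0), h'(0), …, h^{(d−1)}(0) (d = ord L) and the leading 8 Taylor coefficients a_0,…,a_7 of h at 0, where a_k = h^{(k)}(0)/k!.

f: a_k = 0, 9, 0, -27/2, 0, 243/40, 0, -729/560, …
g: a_k = 1, 1, 3, 5, 11, 21, 43, 85, …
h₀=f+g: left-lcm gives L₀, ord ≤ 3.
h=∫₀ˣh₀: take L = L₀·Dx.
L = (-117 - 486·x - 135·x^2 - 360·x^3 - 540·x^4 - 432·x^5)·Dx + (45 - 63·x - 81·x^2 + 153·x^3 + 18·x^4 - 324·x^5 - 216·x^6)·Dx^2 + (-13 - 54·x - 15·x^2 - 40·x^3 - 60·x^4 - 48·x^5)·Dx^3 + (5 - 7·x - 9·x^2 + 17·x^3 + 2·x^4 - 36·x^5 - 24·x^6)·Dx^4  (order 4).
h: a_k = 0, 1, 5, 1, -17/8, 11/5, 361/80, 43/7, …
ICs: h(0) = 0, h′(0) = 1, h′′(0) = 10, h′′′(0) = 6.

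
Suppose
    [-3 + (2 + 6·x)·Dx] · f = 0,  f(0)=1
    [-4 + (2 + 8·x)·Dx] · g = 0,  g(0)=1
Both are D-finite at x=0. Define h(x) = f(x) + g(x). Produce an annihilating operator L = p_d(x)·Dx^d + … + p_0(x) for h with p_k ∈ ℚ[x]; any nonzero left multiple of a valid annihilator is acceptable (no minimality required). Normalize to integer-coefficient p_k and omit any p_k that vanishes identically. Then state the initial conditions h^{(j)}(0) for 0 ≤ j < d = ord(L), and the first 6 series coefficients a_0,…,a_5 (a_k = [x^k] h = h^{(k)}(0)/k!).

f: a_k = 1, 3/2, -9/8, 27/16, -405/128, 1701/256, …
g: a_k = 1, 2, -2, 4, -10, 28, …
h₀=f+g: left-lcm gives L₀, ord ≤ 2.
L = -6 + (7 + 24·x)·Dx + (2 + 14·x + 24·x^2)·Dx^2  (order 2).
h: a_k = 2, 7/2, -25/8, 91/16, -1685/128, 8869/256, …
ICs: h(0) = 2, h′(0) = 7/2.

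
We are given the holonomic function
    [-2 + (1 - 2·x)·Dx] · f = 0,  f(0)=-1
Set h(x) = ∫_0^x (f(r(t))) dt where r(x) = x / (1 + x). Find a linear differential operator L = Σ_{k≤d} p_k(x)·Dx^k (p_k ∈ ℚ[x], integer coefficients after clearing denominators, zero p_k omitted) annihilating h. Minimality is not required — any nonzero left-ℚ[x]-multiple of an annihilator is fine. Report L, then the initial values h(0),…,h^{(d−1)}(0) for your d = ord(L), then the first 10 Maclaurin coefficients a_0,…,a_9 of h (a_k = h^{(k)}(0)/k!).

f: a_k = -1, -2, -4, -8, -16, -32, -64, -128, -256, -512, …
Substitute x→r, Dx→(1/r')Dx; clear ⇒ L₀.
h=∫h₀ ⇒ L = L₀·Dx.
L = 2·Dx + (-1 + x^2)·Dx^2  (order 2).
h: a_k = 0, -1, -1, -2/3, -1/2, -2/5, -1/3, -2/7, -1/4, -2/9, …
ICs: h(0) = 0, h′(0) = -1.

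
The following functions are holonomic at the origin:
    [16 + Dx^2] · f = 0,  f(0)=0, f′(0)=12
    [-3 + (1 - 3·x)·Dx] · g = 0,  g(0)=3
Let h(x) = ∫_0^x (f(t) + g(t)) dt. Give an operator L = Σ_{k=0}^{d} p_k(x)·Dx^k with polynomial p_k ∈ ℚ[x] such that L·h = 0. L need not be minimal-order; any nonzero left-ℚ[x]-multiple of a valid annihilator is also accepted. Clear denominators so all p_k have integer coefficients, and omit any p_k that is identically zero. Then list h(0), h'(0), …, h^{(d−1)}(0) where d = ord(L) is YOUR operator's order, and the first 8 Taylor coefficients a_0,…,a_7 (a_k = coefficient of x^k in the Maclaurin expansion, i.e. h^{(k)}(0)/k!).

f: a_k = 0, 12, 0, -32, 0, 128/5, 0, -1024/105, …
g: a_k = 3, 9, 27, 81, 243, 729, 2187, 6561, …
h₀=f+g: left-lcm gives L₀, ord ≤ 3.
Integrate: L := L₀·Dx.
L = (-1680 + 2304·x - 3456·x^2)·Dx + (272 - 1584·x + 3456·x^2 - 3456·x^3)·Dx^2 + (-105 + 144·x - 216·x^2)·Dx^3 + (17 - 99·x + 216·x^2 - 216·x^3)·Dx^4  (order 4).
h: a_k = 0, 3, 21/2, 9, 49/4, 243/5, 3773/30, 2187/7, …
ICs: h(0) = 0, h′(0) = 3, h′′(0) = 21, h′′′(0) = 54.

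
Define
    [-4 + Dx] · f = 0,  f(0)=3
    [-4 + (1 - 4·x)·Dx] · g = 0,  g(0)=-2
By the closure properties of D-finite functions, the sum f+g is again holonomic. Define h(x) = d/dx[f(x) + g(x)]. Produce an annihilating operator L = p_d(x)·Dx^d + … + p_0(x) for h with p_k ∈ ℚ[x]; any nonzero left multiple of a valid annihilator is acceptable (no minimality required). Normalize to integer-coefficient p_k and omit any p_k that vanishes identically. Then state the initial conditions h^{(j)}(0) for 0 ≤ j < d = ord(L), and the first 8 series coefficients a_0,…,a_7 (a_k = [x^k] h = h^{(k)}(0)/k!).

f: a_k = 3, 12, 24, 32, 32, 128/5, 256/15, 1024/105, …
g: a_k = -2, -8, -32, -128, -512, -2048, -8192, -32768, …
L₀ := lclm(L_f,L_g); ord L₀ ≤ 1+1.
h₀' ⇒ L via d/dx closure of L₀.
L = (64 + 128·x) + (-20 - 32·x + 64·x^2)·Dx + (1 - 16·x^2)·Dx^2  (order 2).
h: a_k = 4, -16, -288, -1920, -10112, -245248/5, -3439616/15, -110096384/105, …
ICs: h(0) = 4, h′(0) = -16.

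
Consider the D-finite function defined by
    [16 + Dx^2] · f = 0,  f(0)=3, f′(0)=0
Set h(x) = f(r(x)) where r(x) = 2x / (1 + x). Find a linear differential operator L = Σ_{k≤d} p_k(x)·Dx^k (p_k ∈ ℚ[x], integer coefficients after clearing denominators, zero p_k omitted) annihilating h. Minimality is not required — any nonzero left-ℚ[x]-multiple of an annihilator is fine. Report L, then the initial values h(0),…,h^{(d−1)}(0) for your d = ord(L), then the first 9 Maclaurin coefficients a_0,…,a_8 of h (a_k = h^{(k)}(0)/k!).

f: a_k = 3, 0, -24, 0, 32, 0, -256/15, 0, 512/105, …
L₀ from L_f via x↦r, Dx↦r'^{-1}Dx.
L = 64 + (2 + 6·x + 6·x^2 + 2·x^3)·Dx + (1 + 4·x + 6·x^2 + 4·x^3 + x^4)·Dx^2  (order 2).
h: a_k = 3, 0, -96, 192, 224, -1664, 53216/15, -15552/5, -466336/105, …
ICs: h(0) = 3, h′(0) = 0.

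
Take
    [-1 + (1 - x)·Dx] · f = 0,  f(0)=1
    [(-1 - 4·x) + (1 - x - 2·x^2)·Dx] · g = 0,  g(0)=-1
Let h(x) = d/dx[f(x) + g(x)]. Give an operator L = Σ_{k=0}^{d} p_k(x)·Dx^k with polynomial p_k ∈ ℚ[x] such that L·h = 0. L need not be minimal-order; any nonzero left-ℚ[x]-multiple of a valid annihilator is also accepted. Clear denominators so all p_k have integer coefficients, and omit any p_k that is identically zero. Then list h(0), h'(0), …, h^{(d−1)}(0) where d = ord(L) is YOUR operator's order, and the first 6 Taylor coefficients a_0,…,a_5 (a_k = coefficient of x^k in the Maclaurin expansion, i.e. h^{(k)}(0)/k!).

L = (-6 - 48·x - 96·x^3 + 24·x^4) + (6 + 18·x - 12·x^2 + 24·x^3 - 90·x^4 + 24·x^5)·Dx + (-1 + 2·x - 5·x^2 + 12·x^3 + 2·x^4 - 14·x^5 + 4·x^6)·Dx^2  (order 2).
h: a_k = 0, -4, -12, -40, -100, -252, …
ICs: h(0) = 0, h′(0) = -4.

f: a_k = 1, 1, 1, 1, 1, 1, …
g: a_k = -1, -1, -3, -5, -11, -21, …
h₀=f+g: left-lcm gives L₀, ord ≤ 2.
h=h₀': d/dx-closure on L₀ ⇒ L.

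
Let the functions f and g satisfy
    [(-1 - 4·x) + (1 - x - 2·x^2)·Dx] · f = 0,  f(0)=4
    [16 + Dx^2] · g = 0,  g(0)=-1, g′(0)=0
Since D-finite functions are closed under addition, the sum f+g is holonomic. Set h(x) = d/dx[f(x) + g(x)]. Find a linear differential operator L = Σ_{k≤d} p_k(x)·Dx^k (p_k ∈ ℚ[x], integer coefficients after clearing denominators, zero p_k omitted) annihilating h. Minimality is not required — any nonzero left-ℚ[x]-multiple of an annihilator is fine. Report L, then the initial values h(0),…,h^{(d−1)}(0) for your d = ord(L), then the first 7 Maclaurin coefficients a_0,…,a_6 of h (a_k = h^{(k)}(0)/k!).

L = (2880 + 9600·x + 20736·x^2 + 7680·x^3 + 15360·x^4 + 18432·x^5 + 12288·x^6) + (-368 - 1040·x + 2400·x^2 + 2048·x^3 - 2560·x^4 + 1536·x^5 + 7168·x^6 + 4096·x^7)·Dx + (180 + 600·x + 1296·x^2 + 480·x^3 + 960·x^4 + 1152·x^5 + 768·x^6)·Dx^2 + (-23 - 65·x + 150·x^2 + 128·x^3 - 160·x^4 + 96·x^5 + 448·x^6 + 256·x^7)·Dx^3  (order 3).
h: a_k = 4, 40, 60, 400/3, 420, 15992/15, 2380, …
ICs: h(0) = 4, h′(0) = 40, h′′(0) = 120.

f: a_k = 4, 4, 12, 20, 44, 84, 172, …
g: a_k = -1, 0, 8, 0, -32/3, 0, 256/45, …
f+g: L₀ = lclm(L_f,L_g), ord ≤ 1+2.
h=h₀': d/dx-closure on L₀ ⇒ L.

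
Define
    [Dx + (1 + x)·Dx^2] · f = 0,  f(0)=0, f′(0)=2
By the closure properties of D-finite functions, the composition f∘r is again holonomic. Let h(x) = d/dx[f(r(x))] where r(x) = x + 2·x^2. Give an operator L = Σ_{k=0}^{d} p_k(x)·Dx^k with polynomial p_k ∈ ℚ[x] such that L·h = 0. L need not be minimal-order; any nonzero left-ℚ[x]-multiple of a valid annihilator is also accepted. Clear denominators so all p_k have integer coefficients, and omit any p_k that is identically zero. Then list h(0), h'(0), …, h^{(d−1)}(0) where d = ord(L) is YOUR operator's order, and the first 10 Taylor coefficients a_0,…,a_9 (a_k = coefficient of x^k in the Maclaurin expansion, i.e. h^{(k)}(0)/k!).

L = (-3 + 4·x + 8·x^2) + (1 + 5·x + 6·x^2 + 8·x^3)·Dx  (order 1).
h: a_k = 2, 6, -10, -2, 22, -18, -26, 62, -10, -114, …
ICs: h(0) = 2.

f: a_k = 0, 2, -1, 2/3, -1/2, 2/5, -1/3, 2/7, -1/4, 2/9, …
h₀=f(r): pull back L_f along r ⇒ L₀.
Derive L from L₀ (diff closure).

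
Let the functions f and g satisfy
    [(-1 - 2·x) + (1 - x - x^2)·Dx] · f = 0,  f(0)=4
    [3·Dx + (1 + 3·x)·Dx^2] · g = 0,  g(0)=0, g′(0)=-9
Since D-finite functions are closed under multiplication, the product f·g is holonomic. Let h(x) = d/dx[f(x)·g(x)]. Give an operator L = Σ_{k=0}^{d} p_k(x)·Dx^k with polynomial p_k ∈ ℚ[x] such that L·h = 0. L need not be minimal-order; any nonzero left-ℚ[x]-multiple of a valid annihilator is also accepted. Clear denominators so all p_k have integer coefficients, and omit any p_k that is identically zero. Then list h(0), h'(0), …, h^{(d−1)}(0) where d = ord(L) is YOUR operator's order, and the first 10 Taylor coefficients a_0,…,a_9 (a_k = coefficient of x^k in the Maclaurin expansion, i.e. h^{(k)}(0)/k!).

f: a_k = 4, 4, 8, 12, 20, 32, 52, 84, 136, 220, …
g: a_k = 0, -9, 27/2, -27, 243/4, -729/5, 729/2, -6561/7, 19683/8, -6561, …
h₀=f·g: eliminate ⇒ L₀, order ≤ 1·2.
Derive L from L₀ (diff closure).
L = (102 + 270·x + 324·x^2) + (-3 + 93·x + 324·x^2 + 252·x^3)·Dx + (-5 - 22·x - 4·x^2 + 63·x^3 + 36·x^4)·Dx^2  (order 2).
h: a_k = -36, 36, -378, 540, -2871, 30564/5, -115659/5, 2115612/35, -2771091/14, 3949524/7, …
ICs: h(0) = -36, h′(0) = 36.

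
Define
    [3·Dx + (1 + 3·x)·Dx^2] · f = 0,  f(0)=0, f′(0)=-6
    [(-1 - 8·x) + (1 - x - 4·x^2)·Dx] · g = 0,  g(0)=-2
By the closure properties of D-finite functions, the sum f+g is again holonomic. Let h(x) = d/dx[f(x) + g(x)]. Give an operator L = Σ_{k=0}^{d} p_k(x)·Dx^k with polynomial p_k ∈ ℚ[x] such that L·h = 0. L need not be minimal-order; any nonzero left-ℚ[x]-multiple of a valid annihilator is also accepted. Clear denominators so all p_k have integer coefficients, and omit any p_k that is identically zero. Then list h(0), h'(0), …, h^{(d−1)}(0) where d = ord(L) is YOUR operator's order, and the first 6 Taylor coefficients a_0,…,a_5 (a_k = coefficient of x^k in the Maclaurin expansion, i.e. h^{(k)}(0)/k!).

L = (-342 - 2178·x - 6624·x^2 - 6336·x^3 - 6912·x^4) + (-36 - 696·x - 4356·x^2 - 10176·x^3 - 12960·x^4 - 11520·x^5)·Dx + (13 + 101·x + 191·x^2 - 225·x^3 - 1440·x^4 - 2928·x^5 - 2304·x^6)·Dx^2  (order 2).
h: a_k = -8, -2, -108, -70, -1136, -714, …
ICs: h(0) = -8, h′(0) = -2.

f: a_k = 0, -6, 9, -18, 81/2, -486/5, …
g: a_k = -2, -2, -10, -18, -58, -130, …
Sum ⇒ L₀ = lclm(L_f,L_g) in ℚ(x)⟨Dx⟩.
Differentiate: ansatz ord ≤ ord L₀ ⇒ L.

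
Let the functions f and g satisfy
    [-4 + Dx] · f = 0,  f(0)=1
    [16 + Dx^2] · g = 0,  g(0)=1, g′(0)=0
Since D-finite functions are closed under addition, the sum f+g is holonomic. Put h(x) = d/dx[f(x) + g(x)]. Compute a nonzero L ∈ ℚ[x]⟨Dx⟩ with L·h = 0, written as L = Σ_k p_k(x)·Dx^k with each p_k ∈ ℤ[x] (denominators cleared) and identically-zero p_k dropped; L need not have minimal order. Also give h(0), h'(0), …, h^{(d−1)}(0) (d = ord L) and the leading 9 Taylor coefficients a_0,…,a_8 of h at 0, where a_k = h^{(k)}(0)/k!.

L = 64 - 16·Dx + 4·Dx^2 - Dx^3  (order 3).
h: a_k = 4, 0, 32, 256/3, 128/3, 0, 1024/45, 8192/315, 2048/315, …
ICs: h(0) = 4, h′(0) = 0, h′′(0) = 64.

f: a_k = 1, 4, 8, 32/3, 32/3, 128/15, 256/45, 1024/315, 512/315, …
g: a_k = 1, 0, -8, 0, 32/3, 0, -256/45, 0, 512/315, …
f+g: L₀ = lclm(L_f,L_g), ord ≤ 1+2.
h=h₀': d/dx-closure on L₀ ⇒ L.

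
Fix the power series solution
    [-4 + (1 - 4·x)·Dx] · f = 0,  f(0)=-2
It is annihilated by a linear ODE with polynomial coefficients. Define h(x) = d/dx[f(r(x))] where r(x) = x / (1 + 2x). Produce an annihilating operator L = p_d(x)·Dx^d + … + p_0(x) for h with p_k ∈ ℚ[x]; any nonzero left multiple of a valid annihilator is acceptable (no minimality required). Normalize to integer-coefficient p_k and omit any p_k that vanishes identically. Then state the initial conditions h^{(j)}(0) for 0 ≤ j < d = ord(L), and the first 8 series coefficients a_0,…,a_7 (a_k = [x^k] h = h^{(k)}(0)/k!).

f: a_k = -2, -8, -32, -128, -512, -2048, -8192, -32768, …
f∘r: x↦r, Dx↦Dx/r' in L_f ⇒ L₀.
Differentiate: ansatz ord ≤ ord L₀ ⇒ L.
L = 4 + (-1 + 2·x)·Dx  (order 1).
h: a_k = -8, -32, -96, -256, -640, -1536, -3584, -8192, …
ICs: h(0) = -8.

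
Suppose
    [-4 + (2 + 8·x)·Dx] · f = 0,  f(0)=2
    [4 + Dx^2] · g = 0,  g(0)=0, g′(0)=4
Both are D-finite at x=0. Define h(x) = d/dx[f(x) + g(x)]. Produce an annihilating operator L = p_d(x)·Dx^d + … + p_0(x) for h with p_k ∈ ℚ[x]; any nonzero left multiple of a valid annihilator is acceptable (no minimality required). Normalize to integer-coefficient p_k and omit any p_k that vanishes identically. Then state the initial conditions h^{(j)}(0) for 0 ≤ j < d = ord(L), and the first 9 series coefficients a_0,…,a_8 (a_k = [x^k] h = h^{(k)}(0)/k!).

f: a_k = 2, 4, -4, 8, -20, 56, -168, 528, -1716, …
g: a_k = 0, 4, 0, -8/3, 0, 8/15, 0, -16/315, 0, …
f+g: L₀ = lclm(L_f,L_g), ord ≤ 1+2.
Derive L from L₀ (diff closure).
L = (-32 - 16·x - 32·x^2) + (-4 - 24·x - 48·x^2 - 64·x^3)·Dx + (-8 - 4·x - 8·x^2)·Dx^2 + (-1 - 6·x - 12·x^2 - 16·x^3)·Dx^3  (order 3).
h: a_k = 8, -8, 16, -80, 848/3, -1008, 166304/45, -13728, 16216208/315, …
ICs: h(0) = 8, h′(0) = -8, h′′(0) = 32.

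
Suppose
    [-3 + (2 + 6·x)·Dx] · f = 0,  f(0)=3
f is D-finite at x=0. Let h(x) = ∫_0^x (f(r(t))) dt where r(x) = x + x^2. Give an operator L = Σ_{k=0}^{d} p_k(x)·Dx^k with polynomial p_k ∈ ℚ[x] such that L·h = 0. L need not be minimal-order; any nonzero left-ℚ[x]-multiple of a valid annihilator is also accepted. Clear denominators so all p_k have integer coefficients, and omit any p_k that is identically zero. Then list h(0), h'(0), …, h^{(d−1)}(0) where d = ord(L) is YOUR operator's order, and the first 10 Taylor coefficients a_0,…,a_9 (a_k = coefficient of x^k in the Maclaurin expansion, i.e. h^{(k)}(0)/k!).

L = (-3 - 6·x)·Dx + (2 + 6·x + 6·x^2)·Dx^2  (order 2).
h: a_k = 0, 3, 9/4, 3/8, -27/64, 297/640, -243/512, 2997/7168, -4131/16384, -2079/32768, …
ICs: h(0) = 0, h′(0) = 3.

f: a_k = 3, 9/2, -27/8, 81/16, -1215/128, 5103/256, -45927/1024, 216513/2048, -8444007/32768, 42220035/65536, …
h₀=f(r): pull back L_f along r ⇒ L₀.
Integrate: L := L₀·Dx.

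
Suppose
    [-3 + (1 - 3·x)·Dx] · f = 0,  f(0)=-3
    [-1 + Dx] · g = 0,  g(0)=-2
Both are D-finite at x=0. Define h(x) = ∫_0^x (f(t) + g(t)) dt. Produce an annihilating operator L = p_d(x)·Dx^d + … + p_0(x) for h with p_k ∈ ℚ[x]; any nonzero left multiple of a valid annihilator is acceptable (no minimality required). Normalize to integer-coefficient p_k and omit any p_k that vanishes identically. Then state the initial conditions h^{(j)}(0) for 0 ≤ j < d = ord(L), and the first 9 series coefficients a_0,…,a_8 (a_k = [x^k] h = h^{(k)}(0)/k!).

f: a_k = -3, -9, -27, -81, -243, -729, -2187, -6561, -19683, …
g: a_k = -2, -2, -1, -1/3, -1/12, -1/60, -1/360, -1/2520, -1/20160, …
L₀ := lclm(L_f,L_g); ord L₀ ≤ 1+1.
Integrate: L := L₀·Dx.
L = (-15 - 9·x)·Dx + (17 + 6·x - 9·x^2)·Dx^2 + (-2 + 3·x + 9·x^2)·Dx^3  (order 3).
h: a_k = 0, -5, -11/2, -28/3, -61/3, -2917/60, -43741/360, -787321/2520, -16533721/20160, …
ICs: h(0) = 0, h′(0) = -5, h′′(0) = -11.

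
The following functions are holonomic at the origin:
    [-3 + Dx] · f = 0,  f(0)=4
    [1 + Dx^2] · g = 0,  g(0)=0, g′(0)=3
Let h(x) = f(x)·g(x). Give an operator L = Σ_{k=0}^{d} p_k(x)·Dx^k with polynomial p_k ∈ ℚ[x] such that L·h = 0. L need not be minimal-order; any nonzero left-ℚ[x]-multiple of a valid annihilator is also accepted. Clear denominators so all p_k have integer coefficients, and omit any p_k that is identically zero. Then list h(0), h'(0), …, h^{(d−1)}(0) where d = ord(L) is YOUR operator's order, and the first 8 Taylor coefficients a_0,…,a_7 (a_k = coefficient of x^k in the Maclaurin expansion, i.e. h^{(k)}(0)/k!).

f: a_k = 4, 12, 18, 18, 27/2, 81/10, 81/20, 243/140, …
g: a_k = 0, 3, 0, -1/2, 0, 1/40, 0, -1/1680, …
L₀ := L_f ⊗_s L_g (sym. prod.), ord ≤ 2.
L = 10 - 6·Dx + Dx^2  (order 2).
h: a_k = 0, 12, 36, 52, 48, 158/5, 78/5, 614/105, …
ICs: h(0) = 0, h′(0) = 12.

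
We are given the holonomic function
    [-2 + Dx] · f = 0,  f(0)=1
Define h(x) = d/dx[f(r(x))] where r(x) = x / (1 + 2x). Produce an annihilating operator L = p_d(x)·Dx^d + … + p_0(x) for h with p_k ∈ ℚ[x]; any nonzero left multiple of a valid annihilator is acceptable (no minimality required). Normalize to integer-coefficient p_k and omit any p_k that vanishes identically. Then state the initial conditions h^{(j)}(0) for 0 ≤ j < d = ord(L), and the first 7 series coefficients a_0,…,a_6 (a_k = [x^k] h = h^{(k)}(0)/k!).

L = (-2 - 8·x) + (-1 - 4·x - 4·x^2)·Dx  (order 1).
h: a_k = 2, -4, 4, 8/3, -76/3, 1208/15, -8728/45, …
ICs: h(0) = 2.

f: a_k = 1, 2, 2, 4/3, 2/3, 4/15, 4/45, …
f∘r: x↦r, Dx↦Dx/r' in L_f ⇒ L₀.
h₀' ⇒ L via d/dx closure of L₀.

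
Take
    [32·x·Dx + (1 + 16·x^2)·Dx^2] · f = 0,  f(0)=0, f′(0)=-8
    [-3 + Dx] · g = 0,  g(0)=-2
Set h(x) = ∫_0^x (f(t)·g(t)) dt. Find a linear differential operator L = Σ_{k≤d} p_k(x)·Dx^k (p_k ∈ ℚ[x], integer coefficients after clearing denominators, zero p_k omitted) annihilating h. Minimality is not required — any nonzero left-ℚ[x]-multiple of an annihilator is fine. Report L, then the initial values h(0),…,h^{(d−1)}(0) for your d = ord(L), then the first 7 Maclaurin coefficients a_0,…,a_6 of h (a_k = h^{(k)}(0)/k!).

f: a_k = 0, -8, 0, 128/3, 0, -2048/5, 0, …
g: a_k = -2, -6, -9, -9, -27/4, -81/20, -81/40, …
h₀=f·g: eliminate ⇒ L₀, order ≤ 2·1.
Integrate: L := L₀·Dx.
L = (9 - 96·x + 144·x^2)·Dx + (-6 + 32·x - 96·x^2)·Dx^2 + (1 + 16·x^2)·Dx^3  (order 3).
h: a_k = 0, 0, 8, 16, -10/3, -184/5, 1223/15, …
ICs: h(0) = 0, h′(0) = 0, h′′(0) = 16.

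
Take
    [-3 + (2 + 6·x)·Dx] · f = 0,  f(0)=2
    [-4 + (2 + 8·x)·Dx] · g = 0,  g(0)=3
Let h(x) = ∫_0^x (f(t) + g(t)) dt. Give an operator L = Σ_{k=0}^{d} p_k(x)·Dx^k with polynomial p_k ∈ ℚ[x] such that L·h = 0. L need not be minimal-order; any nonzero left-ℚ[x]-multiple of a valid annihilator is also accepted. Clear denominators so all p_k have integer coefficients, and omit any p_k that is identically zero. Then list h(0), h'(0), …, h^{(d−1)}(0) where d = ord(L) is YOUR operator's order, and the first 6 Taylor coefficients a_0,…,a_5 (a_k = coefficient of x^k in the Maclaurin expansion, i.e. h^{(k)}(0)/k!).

f: a_k = 2, 3, -9/4, 27/8, -405/64, 1701/128, …
g: a_k = 3, 6, -6, 12, -30, 84, …
Weyl lclm of L_f,L_g ⇒ L₀ (ord ≤ 2).
h=∫h₀ ⇒ L = L₀·Dx.
L = -6·Dx + (7 + 24·x)·Dx^2 + (2 + 14·x + 24·x^2)·Dx^3  (order 3).
h: a_k = 0, 5, 9/2, -11/4, 123/32, -465/64, …
ICs: h(0) = 0, h′(0) = 5, h′′(0) = 9.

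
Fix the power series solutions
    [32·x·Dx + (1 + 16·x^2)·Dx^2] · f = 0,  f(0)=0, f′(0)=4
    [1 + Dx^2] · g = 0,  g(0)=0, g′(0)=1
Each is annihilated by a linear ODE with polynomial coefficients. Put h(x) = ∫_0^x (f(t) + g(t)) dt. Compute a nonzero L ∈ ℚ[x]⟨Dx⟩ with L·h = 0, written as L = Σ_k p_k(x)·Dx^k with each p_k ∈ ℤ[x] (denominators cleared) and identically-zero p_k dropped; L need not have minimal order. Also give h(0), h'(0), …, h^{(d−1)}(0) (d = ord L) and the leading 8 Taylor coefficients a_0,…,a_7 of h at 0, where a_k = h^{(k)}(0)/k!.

L = (-6112·x + 99328·x^3 + 8192·x^5)·Dx^2 + (-31 + 1072·x^2 + 25344·x^4 + 4096·x^6)·Dx^3 + (-6112·x + 99328·x^3 + 8192·x^5)·Dx^4 + (-31 + 1072·x^2 + 25344·x^4 + 4096·x^6)·Dx^5  (order 5).
h: a_k = 0, 0, 5/2, 0, -43/8, 0, 24577/720, 0, …
ICs: h(0) = 0, h′(0) = 0, h′′(0) = 5, h′′′(0) = 0, h′′′′(0) = -129.

f: a_k = 0, 4, 0, -64/3, 0, 1024/5, 0, -16384/7, …
g: a_k = 0, 1, 0, -1/6, 0, 1/120, 0, -1/5040, …
f+g: L₀ = lclm(L_f,L_g), ord ≤ 2+2.
∫: right-multiply L₀ by Dx.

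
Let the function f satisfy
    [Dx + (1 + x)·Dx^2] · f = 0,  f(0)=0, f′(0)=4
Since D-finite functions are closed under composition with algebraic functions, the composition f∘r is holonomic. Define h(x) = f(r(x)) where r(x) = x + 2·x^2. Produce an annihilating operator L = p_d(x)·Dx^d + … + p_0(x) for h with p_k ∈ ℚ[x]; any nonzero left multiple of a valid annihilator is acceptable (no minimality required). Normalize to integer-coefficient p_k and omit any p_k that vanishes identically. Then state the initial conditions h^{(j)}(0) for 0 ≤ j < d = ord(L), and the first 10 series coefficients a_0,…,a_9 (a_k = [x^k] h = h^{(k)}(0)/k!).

L = (-3 + 4·x + 8·x^2)·Dx + (1 + 5·x + 6·x^2 + 8·x^3)·Dx^2  (order 2).
h: a_k = 0, 4, 6, -20/3, -1, 44/5, -6, -52/7, 31/2, -20/9, …
ICs: h(0) = 0, h′(0) = 4.

f: a_k = 0, 4, -2, 4/3, -1, 4/5, -2/3, 4/7, -1/2, 4/9, …
L₀ from L_f via x↦r, Dx↦r'^{-1}Dx.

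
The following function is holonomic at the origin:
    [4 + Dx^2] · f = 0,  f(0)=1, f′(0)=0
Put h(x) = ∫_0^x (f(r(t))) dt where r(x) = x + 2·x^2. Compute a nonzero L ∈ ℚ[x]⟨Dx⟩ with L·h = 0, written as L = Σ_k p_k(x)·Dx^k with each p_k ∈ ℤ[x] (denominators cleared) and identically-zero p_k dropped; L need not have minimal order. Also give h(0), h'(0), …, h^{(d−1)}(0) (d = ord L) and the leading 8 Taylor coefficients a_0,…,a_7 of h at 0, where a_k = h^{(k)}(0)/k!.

L = (4 + 48·x + 192·x^2 + 256·x^3)·Dx - 4·Dx^2 + (1 + 4·x)·Dx^3  (order 3).
h: a_k = 0, 1, 0, -2/3, -2, -22/15, 8/9, 716/315, …
ICs: h(0) = 0, h′(0) = 1, h′′(0) = 0.

f: a_k = 1, 0, -2, 0, 2/3, 0, -4/45, 0, …
Substitute x→r, Dx→(1/r')Dx; clear ⇒ L₀.
h=∫h₀ ⇒ L = L₀·Dx.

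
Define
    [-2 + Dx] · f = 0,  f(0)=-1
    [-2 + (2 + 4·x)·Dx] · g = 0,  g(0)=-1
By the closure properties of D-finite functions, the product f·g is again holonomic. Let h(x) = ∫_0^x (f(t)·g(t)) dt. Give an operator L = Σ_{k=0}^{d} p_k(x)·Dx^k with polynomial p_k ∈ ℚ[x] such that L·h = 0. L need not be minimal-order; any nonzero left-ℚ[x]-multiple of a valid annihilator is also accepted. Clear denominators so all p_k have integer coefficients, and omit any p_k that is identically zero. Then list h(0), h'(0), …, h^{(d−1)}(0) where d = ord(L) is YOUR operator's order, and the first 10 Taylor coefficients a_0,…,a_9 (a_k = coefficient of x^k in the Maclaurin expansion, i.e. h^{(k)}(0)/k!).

L = (-3 - 4·x)·Dx + (1 + 2·x)·Dx^2  (order 2).
h: a_k = 0, 1, 3/2, 7/6, 17/24, 11/40, 107/720, -89/5040, 1123/13440, -39551/362880, …
ICs: h(0) = 0, h′(0) = 1.

f: a_k = -1, -2, -2, -4/3, -2/3, -4/15, -4/45, -8/315, -2/315, -4/2835, …
g: a_k = -1, -1, 1/2, -1/2, 5/8, -7/8, 21/16, -33/16, 429/128, -715/128, …
Sym-product of L_f,L_g gives L₀ (≤ ord 1).
Integrate: L := L₀·Dx.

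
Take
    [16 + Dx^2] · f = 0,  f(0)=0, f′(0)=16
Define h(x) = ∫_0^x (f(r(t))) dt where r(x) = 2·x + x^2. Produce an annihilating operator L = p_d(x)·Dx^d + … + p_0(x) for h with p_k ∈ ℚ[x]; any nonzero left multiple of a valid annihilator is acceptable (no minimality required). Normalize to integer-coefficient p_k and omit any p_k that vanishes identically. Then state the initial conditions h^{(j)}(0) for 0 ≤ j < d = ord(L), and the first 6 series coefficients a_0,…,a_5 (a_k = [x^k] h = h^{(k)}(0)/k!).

L = (64 + 192·x + 192·x^2 + 64·x^3)·Dx - Dx^2 + (1 + x)·Dx^3  (order 3).
h: a_k = 0, 0, 16, 16/3, -256/3, -512/5, …
ICs: h(0) = 0, h′(0) = 0, h′′(0) = 32.

f: a_k = 0, 16, 0, -128/3, 0, 512/15, …
Substitute x→r, Dx→(1/r')Dx; clear ⇒ L₀.
∫: right-multiply L₀ by Dx.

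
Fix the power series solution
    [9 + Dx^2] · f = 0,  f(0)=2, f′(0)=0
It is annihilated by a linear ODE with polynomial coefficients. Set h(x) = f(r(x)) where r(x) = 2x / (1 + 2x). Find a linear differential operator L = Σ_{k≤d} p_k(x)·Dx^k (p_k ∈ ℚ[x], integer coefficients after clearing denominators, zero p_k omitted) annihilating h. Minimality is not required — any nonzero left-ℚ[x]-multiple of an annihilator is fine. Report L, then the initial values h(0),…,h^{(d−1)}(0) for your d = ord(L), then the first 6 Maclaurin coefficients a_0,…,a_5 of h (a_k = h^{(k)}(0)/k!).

f: a_k = 2, 0, -9, 0, 27/4, 0, …
f∘r: x↦r, Dx↦Dx/r' in L_f ⇒ L₀.
L = 36 + (4 + 24·x + 48·x^2 + 32·x^3)·Dx + (1 + 8·x + 24·x^2 + 32·x^3 + 16·x^4)·Dx^2  (order 2).
h: a_k = 2, 0, -36, 144, -324, 288, …
ICs: h(0) = 2, h′(0) = 0.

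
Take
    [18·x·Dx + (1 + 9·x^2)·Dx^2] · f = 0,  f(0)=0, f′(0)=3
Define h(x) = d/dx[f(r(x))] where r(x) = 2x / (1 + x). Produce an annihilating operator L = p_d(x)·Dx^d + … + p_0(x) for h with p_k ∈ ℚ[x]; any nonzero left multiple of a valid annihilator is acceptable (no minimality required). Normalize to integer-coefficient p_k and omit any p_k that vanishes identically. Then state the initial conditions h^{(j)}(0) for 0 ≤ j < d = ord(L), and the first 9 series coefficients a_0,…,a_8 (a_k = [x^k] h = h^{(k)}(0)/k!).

L = (2 + 74·x) + (1 + 2·x + 37·x^2)·Dx  (order 1).
h: a_k = 6, -12, -198, 840, 5646, -42372, -124158, 1816080, 961686, …
ICs: h(0) = 6.

f: a_k = 0, 3, 0, -9, 0, 243/5, 0, -2187/7, 0, …
f∘r: x↦r, Dx↦Dx/r' in L_f ⇒ L₀.
Differentiate: ansatz ord ≤ ord L₀ ⇒ L.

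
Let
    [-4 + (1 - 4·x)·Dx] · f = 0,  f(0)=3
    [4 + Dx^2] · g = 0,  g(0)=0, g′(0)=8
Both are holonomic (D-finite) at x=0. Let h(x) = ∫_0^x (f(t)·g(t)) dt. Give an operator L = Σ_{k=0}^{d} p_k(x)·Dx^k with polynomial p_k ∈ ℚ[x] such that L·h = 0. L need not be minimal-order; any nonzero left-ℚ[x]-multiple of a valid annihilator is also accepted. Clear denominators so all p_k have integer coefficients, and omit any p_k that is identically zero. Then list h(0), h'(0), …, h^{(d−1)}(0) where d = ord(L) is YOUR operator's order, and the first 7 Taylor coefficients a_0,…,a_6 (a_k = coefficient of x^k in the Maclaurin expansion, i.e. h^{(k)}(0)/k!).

L = (-4 + 16·x)·Dx + 8·Dx^2 + (-1 + 4·x)·Dx^3  (order 3).
h: a_k = 0, 0, 12, 32, 92, 1472/5, 14728/15, …
ICs: h(0) = 0, h′(0) = 0, h′′(0) = 24.

f: a_k = 3, 12, 48, 192, 768, 3072, 12288, …
g: a_k = 0, 8, 0, -16/3, 0, 16/15, 0, …
Sym-product of L_f,L_g gives L₀ (≤ ord 2).
h=∫₀ˣh₀: take L = L₀·Dx.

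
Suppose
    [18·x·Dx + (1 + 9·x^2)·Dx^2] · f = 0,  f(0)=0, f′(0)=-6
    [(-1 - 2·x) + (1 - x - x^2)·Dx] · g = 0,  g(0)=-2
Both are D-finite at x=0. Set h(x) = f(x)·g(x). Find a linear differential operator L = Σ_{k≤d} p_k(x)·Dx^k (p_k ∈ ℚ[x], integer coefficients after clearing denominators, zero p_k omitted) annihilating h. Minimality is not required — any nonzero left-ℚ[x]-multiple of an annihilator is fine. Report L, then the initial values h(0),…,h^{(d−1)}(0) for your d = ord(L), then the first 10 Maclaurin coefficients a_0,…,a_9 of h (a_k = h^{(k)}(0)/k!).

f: a_k = 0, -6, 0, 18, 0, -486/5, 0, 4374/7, 0, -4374, …
g: a_k = -2, -2, -4, -6, -10, -16, -26, -42, -68, -110, …
Product ⇒ symmetric product L₀, ord ≤ 2.
L = (2 + 18·x + 54·x^2) + (2 - 14·x + 36·x^2 + 54·x^3)·Dx + (-1 + x - 8·x^2 + 9·x^3 + 9·x^4)·Dx^2  (order 2).
h: a_k = 0, 12, 12, -12, 0, 912/5, 912/5, -30972/35, -24588/35, 50124/7, …
ICs: h(0) = 0, h′(0) = 12.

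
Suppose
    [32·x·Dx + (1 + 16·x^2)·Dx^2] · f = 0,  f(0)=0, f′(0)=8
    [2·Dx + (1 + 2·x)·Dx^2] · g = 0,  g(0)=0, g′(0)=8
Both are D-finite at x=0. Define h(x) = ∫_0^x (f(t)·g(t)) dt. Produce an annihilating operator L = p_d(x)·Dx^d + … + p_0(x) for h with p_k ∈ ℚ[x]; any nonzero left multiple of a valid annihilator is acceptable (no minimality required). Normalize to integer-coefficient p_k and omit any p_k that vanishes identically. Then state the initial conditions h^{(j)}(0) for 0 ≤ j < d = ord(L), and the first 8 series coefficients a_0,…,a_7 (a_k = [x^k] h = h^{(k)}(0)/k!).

f: a_k = 0, 8, 0, -128/3, 0, 2048/5, 0, -32768/7, …
g: a_k = 0, 8, -8, 32/3, -16, 128/5, -128/3, 512/7, …
Sym-product of L_f,L_g gives L₀ (≤ ord 4).
Integrate: L := L₀·Dx.
L = (2304 + 8960·x + 114688·x^2 + 552960·x^3 + 983040·x^4 + 851968·x^5 + 1048576·x^7)·Dx^2 + (1032 + 14720·x + 111872·x^2 + 616448·x^3 + 1884160·x^4 + 3047424·x^5 + 2293760·x^6 + 1572864·x^7 + 3670016·x^8)·Dx^3 + (72 + 2512·x + 19968·x^2 + 99072·x^3 + 393216·x^4 + 1019904·x^5 + 1572864·x^6 + 1376256·x^7 + 1572864·x^8 + 2097152·x^9)·Dx^4 + (17 + 132·x + 964·x^2 + 4864·x^3 + 18432·x^4 + 55296·x^5 + 129024·x^6 + 196608·x^7 + 196608·x^8 + 262144·x^9 + 262144·x^10)·Dx^5  (order 5).
h: a_k = 0, 0, 0, 64/3, -16, -256/5, 320/9, 19456/45, …
ICs: h(0) = 0, h′(0) = 0, h′′(0) = 0, h′′′(0) = 128, h′′′′(0) = -384.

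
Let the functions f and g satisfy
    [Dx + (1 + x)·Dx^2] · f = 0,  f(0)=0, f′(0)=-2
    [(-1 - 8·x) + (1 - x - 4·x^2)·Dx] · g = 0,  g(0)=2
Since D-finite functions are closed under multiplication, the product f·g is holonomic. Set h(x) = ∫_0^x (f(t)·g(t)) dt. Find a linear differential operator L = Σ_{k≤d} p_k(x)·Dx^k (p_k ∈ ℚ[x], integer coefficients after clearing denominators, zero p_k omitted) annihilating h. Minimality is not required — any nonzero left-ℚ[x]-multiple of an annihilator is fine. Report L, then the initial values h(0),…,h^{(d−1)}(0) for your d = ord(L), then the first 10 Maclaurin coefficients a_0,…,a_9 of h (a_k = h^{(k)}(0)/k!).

f: a_k = 0, -2, 1, -2/3, 1/2, -2/5, 1/3, -2/7, 1/4, -2/9, …
g: a_k = 2, 2, 10, 18, 58, 130, 362, 882, 2330, 5858, …
h₀=f·g: eliminate ⇒ L₀, order ≤ 2·1.
∫: right-multiply L₀ by Dx.
L = (9 + 16·x)·Dx + (1 + 19·x + 20·x^2)·Dx^2 + (-1 + 5·x^2 + 4·x^3)·Dx^3  (order 3).
h: a_k = 0, 0, -2, -2/3, -29/6, -79/15, -1567/90, -3137/105, -4393/56, -307357/1890, …
ICs: h(0) = 0, h′(0) = 0, h′′(0) = -4.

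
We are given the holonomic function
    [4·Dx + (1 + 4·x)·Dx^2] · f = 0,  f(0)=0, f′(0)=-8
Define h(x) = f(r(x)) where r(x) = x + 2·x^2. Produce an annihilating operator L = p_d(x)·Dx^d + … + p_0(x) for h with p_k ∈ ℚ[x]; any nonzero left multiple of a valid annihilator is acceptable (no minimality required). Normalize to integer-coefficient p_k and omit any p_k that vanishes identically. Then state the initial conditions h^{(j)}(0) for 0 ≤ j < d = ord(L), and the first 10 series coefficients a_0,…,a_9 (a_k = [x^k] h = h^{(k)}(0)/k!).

f: a_k = 0, -8, 16, -128/3, 128, -2048/5, 4096/3, -32768/7, 16384, -524288/9, …
h₀=f(r): pull back L_f along r ⇒ L₀.
L = (16·x + 32·x^2)·Dx + (1 + 8·x + 24·x^2 + 32·x^3)·Dx^2  (order 2).
h: a_k = 0, -8, 0, 64/3, -64, 512/5, 0, -4096/7, 2048, -32768/9, …
ICs: h(0) = 0, h′(0) = -8.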